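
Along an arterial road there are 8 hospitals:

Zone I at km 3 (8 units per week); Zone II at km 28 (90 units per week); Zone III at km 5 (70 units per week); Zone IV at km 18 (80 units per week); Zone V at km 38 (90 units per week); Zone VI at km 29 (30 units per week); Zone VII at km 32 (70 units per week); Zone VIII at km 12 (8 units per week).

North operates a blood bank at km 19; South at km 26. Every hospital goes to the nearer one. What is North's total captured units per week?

166

The indifferent point is the midpoint (19+26)/2 = 22.5; hospitals left of it (closer to North at 19) go to North, those right go to South.
  Zone I at 3 (w=8) → North
  Zone III at 5 (w=70) → North
  Zone VIII at 12 (w=8) → North
  Zone IV at 18 (w=80) → North
  Zone II at 28 (w=90) → South
  Zone VI at 29 (w=30) → South
  Zone VII at 32 (w=70) → South
  Zone V at 38 (w=90) → South
North captures 166; South captures 280.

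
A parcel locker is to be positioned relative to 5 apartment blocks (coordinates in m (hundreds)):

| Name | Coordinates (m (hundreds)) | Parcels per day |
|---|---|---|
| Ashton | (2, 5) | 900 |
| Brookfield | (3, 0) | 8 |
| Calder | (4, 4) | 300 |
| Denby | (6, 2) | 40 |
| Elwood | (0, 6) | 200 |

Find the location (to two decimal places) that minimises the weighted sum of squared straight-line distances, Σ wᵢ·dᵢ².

The minimiser of Σwᵢ‖p−pᵢ‖² is the weighted centroid p* = (Σwᵢpᵢ)/(Σwᵢ).
Σwᵢ = 1448.
Σwᵢxᵢ = 900·2 + 8·3 + 300·4 + 40·6 + 200·0 = 3264.
Σwᵢyᵢ = 900·5 + 8·0 + 300·4 + 40·2 + 200·6 = 6980.
x* = 3264/1448 = 2.25, y* = 6980/1448 = 4.82.

(2.25, 4.82)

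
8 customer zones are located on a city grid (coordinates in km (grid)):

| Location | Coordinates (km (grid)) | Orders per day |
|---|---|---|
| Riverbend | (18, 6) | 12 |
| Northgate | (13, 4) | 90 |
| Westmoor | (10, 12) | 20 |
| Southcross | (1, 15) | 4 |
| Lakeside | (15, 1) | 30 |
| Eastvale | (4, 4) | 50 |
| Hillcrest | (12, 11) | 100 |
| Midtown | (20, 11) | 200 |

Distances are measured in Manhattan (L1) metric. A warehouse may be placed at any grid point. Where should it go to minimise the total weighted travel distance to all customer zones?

Manhattan distance separates: Σwᵢ(|x−xᵢ|+|y−yᵢ|) = Σwᵢ|x−xᵢ| + Σwᵢ|y−yᵢ|, so x and y are optimised independently as 1-D weighted medians.
Total weight W = 506; half = 253.
x-coordinate, sorted with cumulative weight:
  x=1 (Southcross, w=4) cum 4
  x=4 (Eastvale, w=50) cum 54
  x=10 (Westmoor, w=20) cum 74
  x=12 (Hillcrest, w=100) cum 174
  x=13 (Northgate, w=90) cum 264  ← median
  x=15 (Lakeside, w=30) cum 294
  x=18 (Riverbend, w=12) cum 306
  x=20 (Midtown, w=200) cum 506
⇒ x* = 13
y-coordinate, sorted with cumulative weight:
  y=1 (Lakeside, w=30) cum 30
  y=4 (Northgate, w=90) cum 120
  y=4 (Eastvale, w=50) cum 170
  y=6 (Riverbend, w=12) cum 182
  y=11 (Hillcrest, w=100) cum 282  ← median
  y=11 (Midtown, w=200) cum 482
  y=12 (Westmoor, w=20) cum 502
  y=15 (Southcross, w=4) cum 506
⇒ y* = 11

(13, 11)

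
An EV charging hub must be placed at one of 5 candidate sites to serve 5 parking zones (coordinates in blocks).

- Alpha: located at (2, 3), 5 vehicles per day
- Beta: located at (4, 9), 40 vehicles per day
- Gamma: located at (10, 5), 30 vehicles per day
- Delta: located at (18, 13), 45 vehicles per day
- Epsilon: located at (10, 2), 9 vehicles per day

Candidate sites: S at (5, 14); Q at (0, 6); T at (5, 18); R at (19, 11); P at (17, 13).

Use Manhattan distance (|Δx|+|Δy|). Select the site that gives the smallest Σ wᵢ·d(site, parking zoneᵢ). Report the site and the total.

P, total 1462 blocks

Total weighted distance at each candidate:
  S (5, 14): total = 1513
  Q (0, 6): total = 1886
  T (5, 18): total = 2029
  R (19, 11): total = 1552
  P (17, 13): total = 1462
Minimum is at P with total 1462 blocks.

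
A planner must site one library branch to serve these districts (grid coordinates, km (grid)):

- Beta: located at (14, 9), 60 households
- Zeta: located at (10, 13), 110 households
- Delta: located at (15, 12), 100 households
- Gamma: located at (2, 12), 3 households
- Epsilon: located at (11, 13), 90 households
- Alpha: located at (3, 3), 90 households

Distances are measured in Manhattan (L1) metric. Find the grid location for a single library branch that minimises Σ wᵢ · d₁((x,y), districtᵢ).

Manhattan distance separates: Σwᵢ(|x−xᵢ|+|y−yᵢ|) = Σwᵢ|x−xᵢ| + Σwᵢ|y−yᵢ|, so x and y are optimised independently as 1-D weighted medians.
Total weight W = 453; half = 226.5.
x-coordinate, sorted with cumulative weight:
  x=2 (Gamma, w=3) cum 3
  x=3 (Alpha, w=90) cum 93
  x=10 (Zeta, w=110) cum 203
  x=11 (Epsilon, w=90) cum 293  ← median
  x=14 (Beta, w=60) cum 353
  x=15 (Delta, w=100) cum 453
⇒ x* = 11
y-coordinate, sorted with cumulative weight:
  y=3 (Alpha, w=90) cum 90
  y=9 (Beta, w=60) cum 150
  y=12 (Delta, w=100) cum 250  ← median
  y=12 (Gamma, w=3) cum 253
  y=13 (Zeta, w=110) cum 363
  y=13 (Epsilon, w=90) cum 453
⇒ y* = 12

(11, 12)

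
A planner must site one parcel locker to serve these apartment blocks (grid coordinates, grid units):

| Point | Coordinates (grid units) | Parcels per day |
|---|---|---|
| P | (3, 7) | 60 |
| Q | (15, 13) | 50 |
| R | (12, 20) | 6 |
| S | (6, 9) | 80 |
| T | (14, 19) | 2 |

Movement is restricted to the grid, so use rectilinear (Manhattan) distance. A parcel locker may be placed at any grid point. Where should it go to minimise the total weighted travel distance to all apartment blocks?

Manhattan distance separates: Σwᵢ(|x−xᵢ|+|y−yᵢ|) = Σwᵢ|x−xᵢ| + Σwᵢ|y−yᵢ|, so x and y are optimised independently as 1-D weighted medians.
Total weight W = 198; half = 99.
x-coordinate, sorted with cumulative weight:
  x=3 (P, w=60) cum 60
  x=6 (S, w=80) cum 140  ← median
  x=12 (R, w=6) cum 146
  x=14 (T, w=2) cum 148
  x=15 (Q, w=50) cum 198
⇒ x* = 6
y-coordinate, sorted with cumulative weight:
  y=7 (P, w=60) cum 60
  y=9 (S, w=80) cum 140  ← median
  y=13 (Q, w=50) cum 190
  y=19 (T, w=2) cum 192
  y=20 (R, w=6) cum 198
⇒ y* = 9

(6, 9)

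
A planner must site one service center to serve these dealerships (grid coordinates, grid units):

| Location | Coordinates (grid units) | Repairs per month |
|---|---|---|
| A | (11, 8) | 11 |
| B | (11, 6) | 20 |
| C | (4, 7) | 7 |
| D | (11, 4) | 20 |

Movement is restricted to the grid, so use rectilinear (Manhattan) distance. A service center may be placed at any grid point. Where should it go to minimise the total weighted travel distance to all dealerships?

Manhattan distance separates: Σwᵢ(|x−xᵢ|+|y−yᵢ|) = Σwᵢ|x−xᵢ| + Σwᵢ|y−yᵢ|, so x and y are optimised independently as 1-D weighted medians.
Total weight W = 58; half = 29.
x-coordinate, sorted with cumulative weight:
  x=4 (C, w=7) cum 7
  x=11 (A, w=11) cum 18
  x=11 (B, w=20) cum 38  ← median
  x=11 (D, w=20) cum 58
⇒ x* = 11
y-coordinate, sorted with cumulative weight:
  y=4 (D, w=20) cum 20
  y=6 (B, w=20) cum 40  ← median
  y=7 (C, w=7) cum 47
  y=8 (A, w=11) cum 58
⇒ y* = 6

(11, 6)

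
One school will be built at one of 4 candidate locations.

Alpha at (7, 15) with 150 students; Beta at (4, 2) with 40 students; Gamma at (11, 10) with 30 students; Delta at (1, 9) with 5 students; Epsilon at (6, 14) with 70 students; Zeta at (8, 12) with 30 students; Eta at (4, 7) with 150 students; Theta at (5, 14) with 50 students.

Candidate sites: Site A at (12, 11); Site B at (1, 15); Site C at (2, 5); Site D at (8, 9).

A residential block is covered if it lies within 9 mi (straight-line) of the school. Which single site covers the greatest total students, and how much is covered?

Coverage radius r = 9 mi; a point is covered iff (Δx)²+(Δy)² ≤ 9² = 81.
  Site A (12, 11): covers {Alpha, Gamma, Epsilon, Zeta, Eta, Theta} → 480
  Site B (1, 15): covers {Alpha, Delta, Epsilon, Zeta, Eta, Theta} → 455
  Site C (2, 5): covers {Beta, Delta, Eta} → 195
  Site D (8, 9): covers {Alpha, Beta, Gamma, Delta, Epsilon, Zeta, Eta, Theta} → 525
Maximum coverage at Site D: 525 students.

Site D, covering 525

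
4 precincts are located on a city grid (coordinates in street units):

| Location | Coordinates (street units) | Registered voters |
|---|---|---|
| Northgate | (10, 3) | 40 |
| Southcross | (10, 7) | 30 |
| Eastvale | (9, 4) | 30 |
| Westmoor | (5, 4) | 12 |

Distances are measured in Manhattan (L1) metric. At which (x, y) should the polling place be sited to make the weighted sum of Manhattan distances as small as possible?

Manhattan distance separates: Σwᵢ(|x−xᵢ|+|y−yᵢ|) = Σwᵢ|x−xᵢ| + Σwᵢ|y−yᵢ|, so x and y are optimised independently as 1-D weighted medians.
Total weight W = 112; half = 56.
x-coordinate, sorted with cumulative weight:
  x=5 (Westmoor, w=12) cum 12
  x=9 (Eastvale, w=30) cum 42
  x=10 (Northgate, w=40) cum 82  ← median
  x=10 (Southcross, w=30) cum 112
⇒ x* = 10
y-coordinate, sorted with cumulative weight:
  y=3 (Northgate, w=40) cum 40
  y=4 (Eastvale, w=30) cum 70  ← median
  y=4 (Westmoor, w=12) cum 82
  y=7 (Southcross, w=30) cum 112
⇒ y* = 4

(10, 4)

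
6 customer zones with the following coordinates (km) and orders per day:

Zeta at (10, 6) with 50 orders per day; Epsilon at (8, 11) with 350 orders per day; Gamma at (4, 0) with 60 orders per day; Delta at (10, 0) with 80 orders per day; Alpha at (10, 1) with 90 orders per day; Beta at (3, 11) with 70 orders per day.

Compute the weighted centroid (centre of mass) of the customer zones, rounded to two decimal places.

(7.79, 7.16)

The minimiser of Σwᵢ‖p−pᵢ‖² is the weighted centroid p* = (Σwᵢpᵢ)/(Σwᵢ).
Σwᵢ = 700.
Σwᵢxᵢ = 50·10 + 350·8 + 60·4 + 80·10 + 90·10 + 70·3 = 5450.
Σwᵢyᵢ = 50·6 + 350·11 + 60·0 + 80·0 + 90·1 + 70·11 = 5010.
x* = 5450/700 = 7.79, y* = 5010/700 = 7.16.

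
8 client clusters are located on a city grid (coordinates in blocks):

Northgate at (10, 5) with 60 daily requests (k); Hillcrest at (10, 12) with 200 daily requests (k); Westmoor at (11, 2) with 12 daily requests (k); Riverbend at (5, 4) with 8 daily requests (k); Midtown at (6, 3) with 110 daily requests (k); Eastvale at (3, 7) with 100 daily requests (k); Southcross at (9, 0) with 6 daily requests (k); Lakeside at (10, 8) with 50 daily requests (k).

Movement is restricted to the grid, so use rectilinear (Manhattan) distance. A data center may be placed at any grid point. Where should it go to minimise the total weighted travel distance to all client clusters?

(10, 7)

Manhattan distance separates: Σwᵢ(|x−xᵢ|+|y−yᵢ|) = Σwᵢ|x−xᵢ| + Σwᵢ|y−yᵢ|, so x and y are optimised independently as 1-D weighted medians.
Total weight W = 546; half = 273.
x-coordinate, sorted with cumulative weight:
  x=3 (Eastvale, w=100) cum 100
  x=5 (Riverbend, w=8) cum 108
  x=6 (Midtown, w=110) cum 218
  x=9 (Southcross, w=6) cum 224
  x=10 (Northgate, w=60) cum 284  ← median
  x=10 (Hillcrest, w=200) cum 484
  x=10 (Lakeside, w=50) cum 534
  x=11 (Westmoor, w=12) cum 546
⇒ x* = 10
y-coordinate, sorted with cumulative weight:
  y=0 (Southcross, w=6) cum 6
  y=2 (Westmoor, w=12) cum 18
  y=3 (Midtown, w=110) cum 128
  y=4 (Riverbend, w=8) cum 136
  y=5 (Northgate, w=60) cum 196
  y=7 (Eastvale, w=100) cum 296  ← median
  y=8 (Lakeside, w=50) cum 346
  y=12 (Hillcrest, w=200) cum 546
⇒ y* = 7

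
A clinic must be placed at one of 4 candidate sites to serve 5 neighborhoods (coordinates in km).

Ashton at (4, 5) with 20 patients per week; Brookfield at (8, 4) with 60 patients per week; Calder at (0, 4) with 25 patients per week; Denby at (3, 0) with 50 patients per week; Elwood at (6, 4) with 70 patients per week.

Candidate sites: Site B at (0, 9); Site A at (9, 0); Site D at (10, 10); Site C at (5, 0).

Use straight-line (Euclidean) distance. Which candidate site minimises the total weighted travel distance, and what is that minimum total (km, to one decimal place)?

Site C, total 950.7 km

Total weighted distance at each candidate:
  Site B (0, 9): total = 1825.2
  Site A (9, 0): total = 1285.0
  Site D (10, 10): total = 1942.3
  Site C (5, 0): total = 950.7
Minimum is at Site C with total 950.7 km.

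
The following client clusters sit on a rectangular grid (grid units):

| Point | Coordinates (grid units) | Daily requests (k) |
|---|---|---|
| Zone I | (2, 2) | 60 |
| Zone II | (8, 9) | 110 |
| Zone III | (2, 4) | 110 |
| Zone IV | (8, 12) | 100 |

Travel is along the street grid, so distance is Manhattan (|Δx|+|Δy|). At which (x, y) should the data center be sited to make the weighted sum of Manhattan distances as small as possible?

(8, 9)

Manhattan distance separates: Σwᵢ(|x−xᵢ|+|y−yᵢ|) = Σwᵢ|x−xᵢ| + Σwᵢ|y−yᵢ|, so x and y are optimised independently as 1-D weighted medians.
Total weight W = 380; half = 190.
x-coordinate, sorted with cumulative weight:
  x=2 (Zone I, w=60) cum 60
  x=2 (Zone III, w=110) cum 170
  x=8 (Zone II, w=110) cum 280  ← median
  x=8 (Zone IV, w=100) cum 380
⇒ x* = 8
y-coordinate, sorted with cumulative weight:
  y=2 (Zone I, w=60) cum 60
  y=4 (Zone III, w=110) cum 170
  y=9 (Zone II, w=110) cum 280  ← median
  y=12 (Zone IV, w=100) cum 380
⇒ y* = 9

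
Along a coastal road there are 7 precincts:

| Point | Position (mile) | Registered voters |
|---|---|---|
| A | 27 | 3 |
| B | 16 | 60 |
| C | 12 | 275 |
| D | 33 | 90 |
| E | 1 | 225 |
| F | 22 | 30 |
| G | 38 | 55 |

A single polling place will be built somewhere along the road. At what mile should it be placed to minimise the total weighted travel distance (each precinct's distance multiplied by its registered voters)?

For a sum of weighted absolute distances on a line, the optimum is the weighted median (not the mean). Total weight W = 738; half-weight = 369.
Sort by position and accumulate weight:
  mile 1 (E, w=225) → cum 225
  mile 12 (C, w=275) → cum 500  ≥ 369 → median here
  mile 16 (B, w=60) → cum 560
  mile 22 (F, w=30) → cum 590
  mile 27 (A, w=3) → cum 593
  mile 33 (D, w=90) → cum 683
  mile 38 (G, w=55) → cum 738
Optimal location: mile 12.

x = 12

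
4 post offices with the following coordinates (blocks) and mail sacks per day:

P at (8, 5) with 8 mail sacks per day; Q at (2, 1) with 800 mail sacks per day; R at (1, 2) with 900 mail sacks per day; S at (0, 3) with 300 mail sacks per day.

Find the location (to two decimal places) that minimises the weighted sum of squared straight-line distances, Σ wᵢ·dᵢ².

(1.28, 1.76)

The minimiser of Σwᵢ‖p−pᵢ‖² is the weighted centroid p* = (Σwᵢpᵢ)/(Σwᵢ).
Σwᵢ = 2008.
Σwᵢxᵢ = 8·8 + 800·2 + 900·1 + 300·0 = 2564.
Σwᵢyᵢ = 8·5 + 800·1 + 900·2 + 300·3 = 3540.
x* = 2564/2008 = 1.28, y* = 3540/2008 = 1.76.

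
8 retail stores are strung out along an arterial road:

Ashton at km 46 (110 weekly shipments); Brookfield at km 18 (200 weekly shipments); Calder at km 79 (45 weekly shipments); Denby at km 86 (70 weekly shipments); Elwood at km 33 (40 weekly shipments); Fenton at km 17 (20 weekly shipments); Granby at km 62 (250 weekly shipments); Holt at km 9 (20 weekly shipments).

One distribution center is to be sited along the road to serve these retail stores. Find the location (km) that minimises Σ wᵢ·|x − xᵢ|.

For a sum of weighted absolute distances on a line, the optimum is the weighted median (not the mean). Total weight W = 755; half-weight = 377.5.
Sort by position and accumulate weight:
  km 9 (Holt, w=20) → cum 20
  km 17 (Fenton, w=20) → cum 40
  km 18 (Brookfield, w=200) → cum 240
  km 33 (Elwood, w=40) → cum 280
  km 46 (Ashton, w=110) → cum 390  ≥ 377.5 → median here
  km 62 (Granby, w=250) → cum 640
  km 79 (Calder, w=45) → cum 685
  km 86 (Denby, w=70) → cum 755
Optimal location: km 46.

x = 46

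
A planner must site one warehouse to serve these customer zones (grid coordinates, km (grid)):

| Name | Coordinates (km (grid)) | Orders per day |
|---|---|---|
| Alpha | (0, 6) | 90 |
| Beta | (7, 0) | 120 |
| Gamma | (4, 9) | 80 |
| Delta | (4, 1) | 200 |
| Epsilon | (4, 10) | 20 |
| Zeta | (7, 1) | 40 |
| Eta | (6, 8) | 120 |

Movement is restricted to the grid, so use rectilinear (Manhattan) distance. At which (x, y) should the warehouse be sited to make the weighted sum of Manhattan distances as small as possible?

(4, 1)

Manhattan distance separates: Σwᵢ(|x−xᵢ|+|y−yᵢ|) = Σwᵢ|x−xᵢ| + Σwᵢ|y−yᵢ|, so x and y are optimised independently as 1-D weighted medians.
Total weight W = 670; half = 335.
x-coordinate, sorted with cumulative weight:
  x=0 (Alpha, w=90) cum 90
  x=4 (Gamma, w=80) cum 170
  x=4 (Delta, w=200) cum 370  ← median
  x=4 (Epsilon, w=20) cum 390
  x=6 (Eta, w=120) cum 510
  x=7 (Beta, w=120) cum 630
  x=7 (Zeta, w=40) cum 670
⇒ x* = 4
y-coordinate, sorted with cumulative weight:
  y=0 (Beta, w=120) cum 120
  y=1 (Delta, w=200) cum 320
  y=1 (Zeta, w=40) cum 360  ← median
  y=6 (Alpha, w=90) cum 450
  y=8 (Eta, w=120) cum 570
  y=9 (Gamma, w=80) cum 650
  y=10 (Epsilon, w=20) cum 670
⇒ y* = 1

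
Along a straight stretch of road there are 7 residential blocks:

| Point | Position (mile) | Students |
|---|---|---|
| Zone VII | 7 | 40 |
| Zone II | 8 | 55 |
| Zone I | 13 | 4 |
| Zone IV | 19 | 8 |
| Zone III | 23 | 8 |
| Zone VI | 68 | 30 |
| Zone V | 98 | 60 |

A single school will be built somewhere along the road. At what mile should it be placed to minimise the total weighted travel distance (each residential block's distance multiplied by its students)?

For a sum of weighted absolute distances on a line, the optimum is the weighted median (not the mean). Total weight W = 205; half-weight = 102.5.
Sort by position and accumulate weight:
  mile 7 (Zone VII, w=40) → cum 40
  mile 8 (Zone II, w=55) → cum 95
  mile 13 (Zone I, w=4) → cum 99
  mile 19 (Zone IV, w=8) → cum 107  ≥ 102.5 → median here
  mile 23 (Zone III, w=8) → cum 115
  mile 68 (Zone VI, w=30) → cum 145
  mile 98 (Zone V, w=60) → cum 205
Optimal location: mile 19.

x = 19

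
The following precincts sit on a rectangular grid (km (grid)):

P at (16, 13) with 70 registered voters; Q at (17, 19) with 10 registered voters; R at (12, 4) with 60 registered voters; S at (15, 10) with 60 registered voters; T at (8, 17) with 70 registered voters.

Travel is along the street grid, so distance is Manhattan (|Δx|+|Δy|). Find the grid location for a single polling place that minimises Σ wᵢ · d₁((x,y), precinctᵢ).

Manhattan distance separates: Σwᵢ(|x−xᵢ|+|y−yᵢ|) = Σwᵢ|x−xᵢ| + Σwᵢ|y−yᵢ|, so x and y are optimised independently as 1-D weighted medians.
Total weight W = 270; half = 135.
x-coordinate, sorted with cumulative weight:
  x=8 (T, w=70) cum 70
  x=12 (R, w=60) cum 130
  x=15 (S, w=60) cum 190  ← median
  x=16 (P, w=70) cum 260
  x=17 (Q, w=10) cum 270
⇒ x* = 15
y-coordinate, sorted with cumulative weight:
  y=4 (R, w=60) cum 60
  y=10 (S, w=60) cum 120
  y=13 (P, w=70) cum 190  ← median
  y=17 (T, w=70) cum 260
  y=19 (Q, w=10) cum 270
⇒ y* = 13

(15, 13)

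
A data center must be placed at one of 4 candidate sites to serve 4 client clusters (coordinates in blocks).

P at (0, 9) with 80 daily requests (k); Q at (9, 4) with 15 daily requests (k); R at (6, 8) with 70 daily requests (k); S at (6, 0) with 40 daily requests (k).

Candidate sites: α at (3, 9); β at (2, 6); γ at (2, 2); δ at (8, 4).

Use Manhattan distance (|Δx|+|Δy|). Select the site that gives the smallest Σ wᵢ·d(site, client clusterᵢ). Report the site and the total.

Total weighted distance at each candidate:
  α (3, 9): total = 1165
  β (2, 6): total = 1355
  γ (2, 2): total = 1795
  δ (8, 4): total = 1715
Minimum is at α with total 1165 blocks.

α, total 1165 blocks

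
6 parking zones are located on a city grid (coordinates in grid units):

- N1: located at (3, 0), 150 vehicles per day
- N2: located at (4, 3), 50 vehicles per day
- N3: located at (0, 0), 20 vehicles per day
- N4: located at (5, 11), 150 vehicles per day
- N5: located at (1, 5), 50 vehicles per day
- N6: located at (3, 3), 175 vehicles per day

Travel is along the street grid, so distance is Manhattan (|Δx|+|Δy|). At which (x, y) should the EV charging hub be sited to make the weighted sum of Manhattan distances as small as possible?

(3, 3)

Manhattan distance separates: Σwᵢ(|x−xᵢ|+|y−yᵢ|) = Σwᵢ|x−xᵢ| + Σwᵢ|y−yᵢ|, so x and y are optimised independently as 1-D weighted medians.
Total weight W = 595; half = 297.5.
x-coordinate, sorted with cumulative weight:
  x=0 (N3, w=20) cum 20
  x=1 (N5, w=50) cum 70
  x=3 (N1, w=150) cum 220
  x=3 (N6, w=175) cum 395  ← median
  x=4 (N2, w=50) cum 445
  x=5 (N4, w=150) cum 595
⇒ x* = 3
y-coordinate, sorted with cumulative weight:
  y=0 (N1, w=150) cum 150
  y=0 (N3, w=20) cum 170
  y=3 (N2, w=50) cum 220
  y=3 (N6, w=175) cum 395  ← median
  y=5 (N5, w=50) cum 445
  y=11 (N4, w=150) cum 595
⇒ y* = 3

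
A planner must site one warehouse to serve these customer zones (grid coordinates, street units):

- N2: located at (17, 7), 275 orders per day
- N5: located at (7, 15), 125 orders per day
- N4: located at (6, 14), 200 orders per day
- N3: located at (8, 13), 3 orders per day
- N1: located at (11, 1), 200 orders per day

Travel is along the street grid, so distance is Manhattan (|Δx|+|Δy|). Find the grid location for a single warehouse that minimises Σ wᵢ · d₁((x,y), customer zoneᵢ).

(11, 7)

Manhattan distance separates: Σwᵢ(|x−xᵢ|+|y−yᵢ|) = Σwᵢ|x−xᵢ| + Σwᵢ|y−yᵢ|, so x and y are optimised independently as 1-D weighted medians.
Total weight W = 803; half = 401.5.
x-coordinate, sorted with cumulative weight:
  x=6 (N4, w=200) cum 200
  x=7 (N5, w=125) cum 325
  x=8 (N3, w=3) cum 328
  x=11 (N1, w=200) cum 528  ← median
  x=17 (N2, w=275) cum 803
⇒ x* = 11
y-coordinate, sorted with cumulative weight:
  y=1 (N1, w=200) cum 200
  y=7 (N2, w=275) cum 475  ← median
  y=13 (N3, w=3) cum 478
  y=14 (N4, w=200) cum 678
  y=15 (N5, w=125) cum 803
⇒ y* = 7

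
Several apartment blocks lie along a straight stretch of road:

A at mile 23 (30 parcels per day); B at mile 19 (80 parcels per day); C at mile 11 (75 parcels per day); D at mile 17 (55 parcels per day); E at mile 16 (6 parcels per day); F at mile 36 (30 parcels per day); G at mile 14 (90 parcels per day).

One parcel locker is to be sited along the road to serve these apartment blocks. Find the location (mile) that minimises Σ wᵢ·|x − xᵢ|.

For a sum of weighted absolute distances on a line, the optimum is the weighted median (not the mean). Total weight W = 366; half-weight = 183.
Sort by position and accumulate weight:
  mile 11 (C, w=75) → cum 75
  mile 14 (G, w=90) → cum 165
  mile 16 (E, w=6) → cum 171
  mile 17 (D, w=55) → cum 226  ≥ 183 → median here
  mile 19 (B, w=80) → cum 306
  mile 23 (A, w=30) → cum 336
  mile 36 (F, w=30) → cum 366
Optimal location: mile 17.

x = 17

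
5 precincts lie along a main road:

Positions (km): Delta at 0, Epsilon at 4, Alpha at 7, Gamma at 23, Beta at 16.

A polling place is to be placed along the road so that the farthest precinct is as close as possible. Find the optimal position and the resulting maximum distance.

The 1-center on a line is the midpoint of the two extreme points: leftmost at 0, rightmost at 23.
Optimal location = (0 + 23)/2 = 11.5; maximum distance = (23 − 0)/2 = 11.5.

location 11.5, max distance 11.5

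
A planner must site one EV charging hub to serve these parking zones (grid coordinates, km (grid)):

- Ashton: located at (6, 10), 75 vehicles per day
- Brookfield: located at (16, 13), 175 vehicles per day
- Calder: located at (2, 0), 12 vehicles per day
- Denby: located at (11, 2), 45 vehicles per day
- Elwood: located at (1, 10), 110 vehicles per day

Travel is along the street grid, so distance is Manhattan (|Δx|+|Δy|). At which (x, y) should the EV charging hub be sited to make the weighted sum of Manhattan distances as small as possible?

Manhattan distance separates: Σwᵢ(|x−xᵢ|+|y−yᵢ|) = Σwᵢ|x−xᵢ| + Σwᵢ|y−yᵢ|, so x and y are optimised independently as 1-D weighted medians.
Total weight W = 417; half = 208.5.
x-coordinate, sorted with cumulative weight:
  x=1 (Elwood, w=110) cum 110
  x=2 (Calder, w=12) cum 122
  x=6 (Ashton, w=75) cum 197
  x=11 (Denby, w=45) cum 242  ← median
  x=16 (Brookfield, w=175) cum 417
⇒ x* = 11
y-coordinate, sorted with cumulative weight:
  y=0 (Calder, w=12) cum 12
  y=2 (Denby, w=45) cum 57
  y=10 (Ashton, w=75) cum 132
  y=10 (Elwood, w=110) cum 242  ← median
  y=13 (Brookfield, w=175) cum 417
⇒ y* = 10

(11, 10)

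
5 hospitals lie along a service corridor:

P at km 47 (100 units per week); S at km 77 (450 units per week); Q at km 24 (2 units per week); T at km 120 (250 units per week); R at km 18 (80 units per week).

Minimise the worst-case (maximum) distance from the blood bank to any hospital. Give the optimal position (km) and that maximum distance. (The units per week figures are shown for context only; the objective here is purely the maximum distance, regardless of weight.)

The 1-center on a line is the midpoint of the two extreme points: leftmost at 18, rightmost at 120.
Optimal location = (18 + 120)/2 = 69; maximum distance = (120 − 18)/2 = 51.

location 69, max distance 51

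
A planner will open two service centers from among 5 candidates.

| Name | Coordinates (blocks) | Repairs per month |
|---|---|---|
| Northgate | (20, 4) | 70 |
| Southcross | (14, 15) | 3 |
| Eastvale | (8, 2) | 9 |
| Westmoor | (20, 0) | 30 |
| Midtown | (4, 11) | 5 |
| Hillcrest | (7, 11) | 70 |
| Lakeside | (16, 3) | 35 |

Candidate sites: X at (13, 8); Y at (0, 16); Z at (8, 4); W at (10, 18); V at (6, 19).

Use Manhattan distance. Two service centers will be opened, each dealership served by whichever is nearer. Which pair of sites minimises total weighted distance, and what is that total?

{X, Z}, total 2157

Evaluate every pair (each demand assigned to the nearer of the two):
  {X, Z}: total = 2157
  {Z, W}: total = 2289
  {X, Y}: total = 2298
  {Z, V}: total = 2299
  {X, V}: total = 2303
  {Y, Z}: total = 2303
  {X, W}: total = 2310
  {W, V}: total = 4118
  {Y, W}: total = 4183
  {Y, V}: total = 4812
Best pair: {X, Z} with total 2157.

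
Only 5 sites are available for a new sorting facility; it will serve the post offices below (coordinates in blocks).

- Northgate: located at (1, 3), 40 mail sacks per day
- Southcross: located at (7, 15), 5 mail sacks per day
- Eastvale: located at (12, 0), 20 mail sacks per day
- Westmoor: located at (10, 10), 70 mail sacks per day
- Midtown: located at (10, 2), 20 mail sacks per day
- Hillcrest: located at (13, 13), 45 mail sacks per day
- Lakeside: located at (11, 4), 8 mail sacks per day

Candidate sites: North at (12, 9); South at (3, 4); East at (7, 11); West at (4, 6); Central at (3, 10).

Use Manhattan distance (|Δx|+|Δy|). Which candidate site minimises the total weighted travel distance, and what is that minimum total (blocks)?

Total weighted distance at each candidate:
  North (12, 9): total = 1578
  South (3, 4): total = 2464
  East (7, 11): total = 1868
  West (4, 6): total = 2272
  Central (3, 10): total = 2272
Minimum is at North with total 1578 blocks.

North, total 1578 blocks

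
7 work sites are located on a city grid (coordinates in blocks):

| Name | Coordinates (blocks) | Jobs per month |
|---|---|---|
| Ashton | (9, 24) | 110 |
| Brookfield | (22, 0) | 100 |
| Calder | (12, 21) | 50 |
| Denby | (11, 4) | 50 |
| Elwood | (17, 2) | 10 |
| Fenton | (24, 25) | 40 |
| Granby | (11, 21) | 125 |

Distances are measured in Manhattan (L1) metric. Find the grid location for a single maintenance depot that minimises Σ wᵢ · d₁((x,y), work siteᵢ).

Manhattan distance separates: Σwᵢ(|x−xᵢ|+|y−yᵢ|) = Σwᵢ|x−xᵢ| + Σwᵢ|y−yᵢ|, so x and y are optimised independently as 1-D weighted medians.
Total weight W = 485; half = 242.5.
x-coordinate, sorted with cumulative weight:
  x=9 (Ashton, w=110) cum 110
  x=11 (Denby, w=50) cum 160
  x=11 (Granby, w=125) cum 285  ← median
  x=12 (Calder, w=50) cum 335
  x=17 (Elwood, w=10) cum 345
  x=22 (Brookfield, w=100) cum 445
  x=24 (Fenton, w=40) cum 485
⇒ x* = 11
y-coordinate, sorted with cumulative weight:
  y=0 (Brookfield, w=100) cum 100
  y=2 (Elwood, w=10) cum 110
  y=4 (Denby, w=50) cum 160
  y=21 (Calder, w=50) cum 210
  y=21 (Granby, w=125) cum 335  ← median
  y=24 (Ashton, w=110) cum 445
  y=25 (Fenton, w=40) cum 485
⇒ y* = 21

(11, 21)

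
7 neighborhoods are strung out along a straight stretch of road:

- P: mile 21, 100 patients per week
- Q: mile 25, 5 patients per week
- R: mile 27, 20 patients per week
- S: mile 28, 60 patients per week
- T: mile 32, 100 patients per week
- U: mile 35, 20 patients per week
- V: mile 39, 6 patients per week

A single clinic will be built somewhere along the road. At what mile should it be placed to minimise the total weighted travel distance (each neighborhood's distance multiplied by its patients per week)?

For a sum of weighted absolute distances on a line, the optimum is the weighted median (not the mean). Total weight W = 311; half-weight = 155.5.
Sort by position and accumulate weight:
  mile 21 (P, w=100) → cum 100
  mile 25 (Q, w=5) → cum 105
  mile 27 (R, w=20) → cum 125
  mile 28 (S, w=60) → cum 185  ≥ 155.5 → median here
  mile 32 (T, w=100) → cum 285
  mile 35 (U, w=20) → cum 305
  mile 39 (V, w=6) → cum 311
Optimal location: mile 28.

x = 28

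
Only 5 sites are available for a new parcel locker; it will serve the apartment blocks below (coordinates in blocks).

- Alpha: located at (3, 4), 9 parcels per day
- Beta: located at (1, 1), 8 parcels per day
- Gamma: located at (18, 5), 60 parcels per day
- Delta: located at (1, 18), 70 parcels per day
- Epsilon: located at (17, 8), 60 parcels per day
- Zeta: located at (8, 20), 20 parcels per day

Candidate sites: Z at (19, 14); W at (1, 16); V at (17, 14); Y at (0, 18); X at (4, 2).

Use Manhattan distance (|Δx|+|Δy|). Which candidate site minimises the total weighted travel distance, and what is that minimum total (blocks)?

Total weighted distance at each candidate:
  Z (19, 14): total = 3442
  W (1, 16): total = 3726
  V (17, 14): total = 3108
  Y (0, 18): total = 4047
  X (4, 2): total = 3989
Minimum is at V with total 3108 blocks.

V, total 3108 blocks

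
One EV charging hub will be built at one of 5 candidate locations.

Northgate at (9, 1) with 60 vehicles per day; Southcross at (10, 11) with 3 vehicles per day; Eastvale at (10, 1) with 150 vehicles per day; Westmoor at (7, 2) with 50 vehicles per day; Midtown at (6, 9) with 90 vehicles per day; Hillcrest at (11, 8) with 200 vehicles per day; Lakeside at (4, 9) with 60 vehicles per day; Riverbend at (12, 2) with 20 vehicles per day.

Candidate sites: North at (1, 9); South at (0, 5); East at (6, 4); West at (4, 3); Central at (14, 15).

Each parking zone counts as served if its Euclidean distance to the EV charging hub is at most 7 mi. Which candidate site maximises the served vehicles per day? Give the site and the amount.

East, covering 630

Coverage radius r = 7 mi; a point is covered iff (Δx)²+(Δy)² ≤ 7² = 49.
  North (1, 9): covers {Midtown, Lakeside} → 150
  South (0, 5): covers {Lakeside} → 60
  East (6, 4): covers {Northgate, Eastvale, Westmoor, Midtown, Hillcrest, Lakeside, Riverbend} → 630
  West (4, 3): covers {Northgate, Eastvale, Westmoor, Midtown, Lakeside} → 410
  Central (14, 15): covers {Southcross} → 3
Maximum coverage at East: 630 vehicles per day.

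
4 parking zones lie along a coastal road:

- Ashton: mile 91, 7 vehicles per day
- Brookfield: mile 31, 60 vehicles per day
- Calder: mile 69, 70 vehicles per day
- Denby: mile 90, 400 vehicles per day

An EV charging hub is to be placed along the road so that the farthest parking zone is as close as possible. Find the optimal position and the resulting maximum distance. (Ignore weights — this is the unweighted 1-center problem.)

location 61, max distance 30

The 1-center on a line is the midpoint of the two extreme points: leftmost at 31, rightmost at 91.
Optimal location = (31 + 91)/2 = 61; maximum distance = (91 − 31)/2 = 30.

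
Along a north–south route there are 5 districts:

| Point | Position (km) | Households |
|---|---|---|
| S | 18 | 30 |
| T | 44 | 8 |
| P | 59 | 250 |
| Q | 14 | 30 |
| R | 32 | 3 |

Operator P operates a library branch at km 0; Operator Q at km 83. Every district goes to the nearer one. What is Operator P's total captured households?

63

The indifferent point is the midpoint (0+83)/2 = 41.5; districts left of it (closer to Operator P at 0) go to Operator P, those right go to Operator Q.
  Q at 14 (w=30) → Operator P
  S at 18 (w=30) → Operator P
  R at 32 (w=3) → Operator P
  T at 44 (w=8) → Operator Q
  P at 59 (w=250) → Operator Q
Operator P captures 63; Operator Q captures 258.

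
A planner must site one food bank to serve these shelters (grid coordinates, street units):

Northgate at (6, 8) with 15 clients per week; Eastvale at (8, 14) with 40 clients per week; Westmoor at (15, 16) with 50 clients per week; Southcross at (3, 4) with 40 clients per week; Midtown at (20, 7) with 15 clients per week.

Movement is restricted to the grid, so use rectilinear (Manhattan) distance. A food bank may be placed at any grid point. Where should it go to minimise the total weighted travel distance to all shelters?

(8, 14)

Manhattan distance separates: Σwᵢ(|x−xᵢ|+|y−yᵢ|) = Σwᵢ|x−xᵢ| + Σwᵢ|y−yᵢ|, so x and y are optimised independently as 1-D weighted medians.
Total weight W = 160; half = 80.
x-coordinate, sorted with cumulative weight:
  x=3 (Southcross, w=40) cum 40
  x=6 (Northgate, w=15) cum 55
  x=8 (Eastvale, w=40) cum 95  ← median
  x=15 (Westmoor, w=50) cum 145
  x=20 (Midtown, w=15) cum 160
⇒ x* = 8
y-coordinate, sorted with cumulative weight:
  y=4 (Southcross, w=40) cum 40
  y=7 (Midtown, w=15) cum 55
  y=8 (Northgate, w=15) cum 70
  y=14 (Eastvale, w=40) cum 110  ← median
  y=16 (Westmoor, w=50) cum 160
⇒ y* = 14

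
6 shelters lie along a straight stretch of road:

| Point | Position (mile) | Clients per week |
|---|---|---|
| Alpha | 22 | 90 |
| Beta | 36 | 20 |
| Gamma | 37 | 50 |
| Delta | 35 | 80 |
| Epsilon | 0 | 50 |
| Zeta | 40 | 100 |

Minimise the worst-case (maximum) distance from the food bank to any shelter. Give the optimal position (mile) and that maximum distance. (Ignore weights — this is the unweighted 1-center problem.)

location 20, max distance 20

The 1-center on a line is the midpoint of the two extreme points: leftmost at 0, rightmost at 40.
Optimal location = (0 + 40)/2 = 20; maximum distance = (40 − 0)/2 = 20.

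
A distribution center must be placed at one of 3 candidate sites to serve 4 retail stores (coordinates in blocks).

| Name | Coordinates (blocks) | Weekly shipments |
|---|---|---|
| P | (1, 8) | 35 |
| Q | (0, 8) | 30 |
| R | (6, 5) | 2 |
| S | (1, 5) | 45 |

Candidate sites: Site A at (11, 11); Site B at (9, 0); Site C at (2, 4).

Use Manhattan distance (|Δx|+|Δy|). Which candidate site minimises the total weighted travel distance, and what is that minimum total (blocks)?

Site C, total 455 blocks

Total weighted distance at each candidate:
  Site A (11, 11): total = 1617
  Site B (9, 0): total = 1671
  Site C (2, 4): total = 455
Minimum is at Site C with total 455 blocks.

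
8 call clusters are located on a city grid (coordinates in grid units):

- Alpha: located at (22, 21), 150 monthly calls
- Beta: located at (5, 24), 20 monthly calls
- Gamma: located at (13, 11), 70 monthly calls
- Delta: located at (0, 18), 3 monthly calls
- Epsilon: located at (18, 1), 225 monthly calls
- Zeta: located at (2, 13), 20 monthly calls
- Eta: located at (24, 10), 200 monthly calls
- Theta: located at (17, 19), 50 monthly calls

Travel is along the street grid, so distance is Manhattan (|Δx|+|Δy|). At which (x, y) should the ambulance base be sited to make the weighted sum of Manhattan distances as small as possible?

Manhattan distance separates: Σwᵢ(|x−xᵢ|+|y−yᵢ|) = Σwᵢ|x−xᵢ| + Σwᵢ|y−yᵢ|, so x and y are optimised independently as 1-D weighted medians.
Total weight W = 738; half = 369.
x-coordinate, sorted with cumulative weight:
  x=0 (Delta, w=3) cum 3
  x=2 (Zeta, w=20) cum 23
  x=5 (Beta, w=20) cum 43
  x=13 (Gamma, w=70) cum 113
  x=17 (Theta, w=50) cum 163
  x=18 (Epsilon, w=225) cum 388  ← median
  x=22 (Alpha, w=150) cum 538
  x=24 (Eta, w=200) cum 738
⇒ x* = 18
y-coordinate, sorted with cumulative weight:
  y=1 (Epsilon, w=225) cum 225
  y=10 (Eta, w=200) cum 425  ← median
  y=11 (Gamma, w=70) cum 495
  y=13 (Zeta, w=20) cum 515
  y=18 (Delta, w=3) cum 518
  y=19 (Theta, w=50) cum 568
  y=21 (Alpha, w=150) cum 718
  y=24 (Beta, w=20) cum 738
⇒ y* = 10

(18, 10)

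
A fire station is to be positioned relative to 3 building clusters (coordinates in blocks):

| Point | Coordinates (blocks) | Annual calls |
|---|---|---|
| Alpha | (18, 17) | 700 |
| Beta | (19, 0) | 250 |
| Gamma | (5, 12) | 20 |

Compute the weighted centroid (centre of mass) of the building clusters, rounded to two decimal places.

(17.99, 12.52)

The minimiser of Σwᵢ‖p−pᵢ‖² is the weighted centroid p* = (Σwᵢpᵢ)/(Σwᵢ).
Σwᵢ = 970.
Σwᵢxᵢ = 700·18 + 250·19 + 20·5 = 17450.
Σwᵢyᵢ = 700·17 + 250·0 + 20·12 = 12140.
x* = 17450/970 = 17.99, y* = 12140/970 = 12.52.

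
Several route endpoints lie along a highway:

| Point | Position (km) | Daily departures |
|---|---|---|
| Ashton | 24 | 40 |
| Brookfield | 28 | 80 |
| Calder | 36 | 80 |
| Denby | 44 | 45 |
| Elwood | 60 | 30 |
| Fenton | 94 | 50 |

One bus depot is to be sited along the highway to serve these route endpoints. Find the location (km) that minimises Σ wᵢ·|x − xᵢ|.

x = 36

For a sum of weighted absolute distances on a line, the optimum is the weighted median (not the mean). Total weight W = 325; half-weight = 162.5.
Sort by position and accumulate weight:
  km 24 (Ashton, w=40) → cum 40
  km 28 (Brookfield, w=80) → cum 120
  km 36 (Calder, w=80) → cum 200  ≥ 162.5 → median here
  km 44 (Denby, w=45) → cum 245
  km 60 (Elwood, w=30) → cum 275
  km 94 (Fenton, w=50) → cum 325
Optimal location: km 36.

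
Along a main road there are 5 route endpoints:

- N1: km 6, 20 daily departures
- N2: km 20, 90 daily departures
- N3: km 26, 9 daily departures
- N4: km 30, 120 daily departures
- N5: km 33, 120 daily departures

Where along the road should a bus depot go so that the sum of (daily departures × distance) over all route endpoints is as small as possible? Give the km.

x = 30

For a sum of weighted absolute distances on a line, the optimum is the weighted median (not the mean). Total weight W = 359; half-weight = 179.5.
Sort by position and accumulate weight:
  km 6 (N1, w=20) → cum 20
  km 20 (N2, w=90) → cum 110
  km 26 (N3, w=9) → cum 119
  km 30 (N4, w=120) → cum 239  ≥ 179.5 → median here
  km 33 (N5, w=120) → cum 359
Optimal location: km 30.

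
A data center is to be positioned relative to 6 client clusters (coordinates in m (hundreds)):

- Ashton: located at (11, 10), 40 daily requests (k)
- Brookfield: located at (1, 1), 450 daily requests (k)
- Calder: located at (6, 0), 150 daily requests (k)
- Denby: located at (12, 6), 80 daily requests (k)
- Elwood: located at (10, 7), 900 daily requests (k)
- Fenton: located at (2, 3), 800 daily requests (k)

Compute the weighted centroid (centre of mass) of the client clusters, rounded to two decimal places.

The minimiser of Σwᵢ‖p−pᵢ‖² is the weighted centroid p* = (Σwᵢpᵢ)/(Σwᵢ).
Σwᵢ = 2420.
Σwᵢxᵢ = 40·11 + 450·1 + 150·6 + 80·12 + 900·10 + 800·2 = 13350.
Σwᵢyᵢ = 40·10 + 450·1 + 150·0 + 80·6 + 900·7 + 800·3 = 10030.
x* = 13350/2420 = 5.52, y* = 10030/2420 = 4.14.

(5.52, 4.14)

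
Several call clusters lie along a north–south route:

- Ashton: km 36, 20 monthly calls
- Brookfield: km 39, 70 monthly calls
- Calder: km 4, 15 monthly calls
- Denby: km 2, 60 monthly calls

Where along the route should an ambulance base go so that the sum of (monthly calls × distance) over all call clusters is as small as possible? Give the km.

x = 36

For a sum of weighted absolute distances on a line, the optimum is the weighted median (not the mean). Total weight W = 165; half-weight = 82.5.
Sort by position and accumulate weight:
  km 2 (Denby, w=60) → cum 60
  km 4 (Calder, w=15) → cum 75
  km 36 (Ashton, w=20) → cum 95  ≥ 82.5 → median here
  km 39 (Brookfield, w=70) → cum 165
Optimal location: km 36.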